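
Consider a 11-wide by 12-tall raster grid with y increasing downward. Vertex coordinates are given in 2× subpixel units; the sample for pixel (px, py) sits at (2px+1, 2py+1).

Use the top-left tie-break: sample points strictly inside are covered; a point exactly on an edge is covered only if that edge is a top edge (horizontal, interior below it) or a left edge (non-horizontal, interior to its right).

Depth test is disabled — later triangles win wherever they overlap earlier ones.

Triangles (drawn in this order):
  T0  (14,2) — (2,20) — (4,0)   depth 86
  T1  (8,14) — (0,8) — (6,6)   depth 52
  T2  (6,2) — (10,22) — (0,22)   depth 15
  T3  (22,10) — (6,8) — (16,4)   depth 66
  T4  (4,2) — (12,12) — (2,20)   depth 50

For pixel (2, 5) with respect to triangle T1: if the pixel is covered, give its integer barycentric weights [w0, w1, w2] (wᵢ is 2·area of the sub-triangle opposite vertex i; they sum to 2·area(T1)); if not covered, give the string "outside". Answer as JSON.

T0:
  2·area = 204
  edge (14, 2)→(2, 20): d=(-12,18) right/bottom  bias=-1
  edge (2, 20)→(4, 0): d=(2,-20) top-left  bias=+0
  edge (4, 0)→(14, 2): d=(10,2) right/bottom  bias=-1
    (2,0)@(5, 1): e=[174,22,8] → #
    (3,0)@(7, 1): e=[138,62,4] → #
    (4,0)@(9, 1): e=[102,102,0] → ·  [on edge]
    (2,1)@(5, 3): e=[150,26,28] → #
    (4,1)@(9, 3): e=[78,106,20] → #
    (5,1)@(11, 3): e=[42,146,16] → #
    (6,1)@(13, 3): e=[6,186,12] → #
    (7,1)@(15, 3): e=[-30,226,8] → ·
    (9,1)@(19, 3): e=[-102,306,0] → ·  [on edge]
    (2,2)@(5, 5): e=[126,30,48] → #
    (6,2)@(13, 5): e=[-18,190,32] → ·
    (2,3)@(5, 7): e=[102,34,68] → #
  covered (25 px):
    · · # # · · · · · · ·
    · · # # # # # · · · ·
    · · # # # # · · · · ·
    · · # # # · · · · · ·
    · · # # # · · · · · ·
    · # # # · · · · · · ·
    · # # · · · · · · · ·
    · # # · · · · · · · ·
    · # · · · · · · · · ·
    · · · · · · · · · · ·
    · · · · · · · · · · ·
    · · · · · · · · · · ·
T1:
  2·area = 52
  edge (8, 14)→(0, 8): d=(-8,-6) top-left  bias=+0
  edge (0, 8)→(6, 6): d=(6,-2) top-left  bias=+0
  edge (6, 6)→(8, 14): d=(2,8) right/bottom  bias=-1
    (10,0)@(21, 1): e=[182,0,-130] → ·  [on edge]
    (7,1)@(15, 3): e=[130,0,-78] → ·  [on edge]
    (4,2)@(9, 5): e=[78,0,-26] → ·  [on edge]
    (1,3)@(3, 7): e=[26,0,26] → #  [on edge]
    (2,3)@(5, 7): e=[38,4,10] → #
    (3,3)@(7, 7): e=[50,8,-6] → ·
    (1,4)@(3, 9): e=[10,12,30] → #
    (3,4)@(7, 9): e=[34,20,-2] → ·
    (1,5)@(3, 11): e=[-6,24,34] → ·
    (2,5)@(5, 11): e=[6,28,18] → #
    (3,5)@(7, 11): e=[18,32,2] → #
    (4,5)@(9, 11): e=[30,36,-14] → ·
  covered (7 px):
    · · · · · · · · · · ·
    · · · · · · · · · · ·
    · · · · · · · · · · ·
    · # # · · · · · · · ·
    · # # · · · · · · · ·
    · · # # · · · · · · ·
    · · · # · · · · · · ·
    · · · · · · · · · · ·
    · · · · · · · · · · ·
    · · · · · · · · · · ·
    · · · · · · · · · · ·
    · · · · · · · · · · ·
T2:
  2·area = 200
  edge (6, 2)→(10, 22): d=(4,20) right/bottom  bias=-1
  edge (10, 22)→(0, 22): d=(-10,0) right/bottom  bias=-1
  edge (0, 22)→(6, 2): d=(6,-20) top-left  bias=+0
    (2,3)@(5, 7): e=[40,150,10] → #
    (3,3)@(7, 7): e=[0,150,50] → ·  [on edge]
    (2,4)@(5, 9): e=[48,130,22] → #
    (3,4)@(7, 9): e=[8,130,62] → #
    (4,4)@(9, 9): e=[-32,130,102] → ·
    (2,5)@(5, 11): e=[56,110,34] → #
    (4,5)@(9, 11): e=[-24,110,114] → ·
    (1,6)@(3, 13): e=[104,90,6] → #
    (4,6)@(9, 13): e=[-16,90,126] → ·
    (1,7)@(3, 15): e=[112,70,18] → #
    (4,7)@(9, 15): e=[-8,70,138] → ·
    (1,8)@(3, 17): e=[120,50,30] → #
    (4,8)@(9, 17): e=[0,50,150] → ·  [on edge]
  covered (24 px):
    · · · · · · · · · · ·
    · · · · · · · · · · ·
    · · · · · · · · · · ·
    · · # · · · · · · · ·
    · · # # · · · · · · ·
    · · # # · · · · · · ·
    · # # # · · · · · · ·
    · # # # · · · · · · ·
    · # # # · · · · · · ·
    # # # # # · · · · · ·
    # # # # # · · · · · ·
    · · · · · · · · · · ·
T3:
  2·area = 84
  edge (22, 10)→(6, 8): d=(-16,-2) top-left  bias=+0
  edge (6, 8)→(16, 4): d=(10,-4) top-left  bias=+0
  edge (16, 4)→(22, 10): d=(6,6) right/bottom  bias=-1
    (6,0)@(13, 1): e=[126,-42,0] → ·  [on edge]
    (7,1)@(15, 3): e=[98,-14,0] → ·  [on edge]
    (7,2)@(15, 5): e=[66,6,12] → #
    (8,2)@(17, 5): e=[70,14,0] → ·  [on edge]
    (4,3)@(9, 7): e=[22,2,60] → #
    (5,3)@(11, 7): e=[26,10,48] → #
    (6,3)@(13, 7): e=[30,18,36] → #
    (8,3)@(17, 7): e=[38,34,12] → #
    (9,3)@(19, 7): e=[42,42,0] → ·  [on edge]
    (4,4)@(9, 9): e=[-10,22,72] → ·
    (5,4)@(11, 9): e=[-6,30,60] → ·
    (6,4)@(13, 9): e=[-2,38,48] → ·
    (10,4)@(21, 9): e=[14,70,0] → ·  [on edge]
  covered (9 px):
    · · · · · · · · · · ·
    · · · · · · · · · · ·
    · · · · · · · # · · ·
    · · · · # # # # # · ·
    · · · · · · · # # # ·
    · · · · · · · · · · ·
    · · · · · · · · · · ·
    · · · · · · · · · · ·
    · · · · · · · · · · ·
    · · · · · · · · · · ·
    · · · · · · · · · · ·
    · · · · · · · · · · ·
T4:
  2·area = 164
  edge (4, 2)→(12, 12): d=(8,10) right/bottom  bias=-1
  edge (12, 12)→(2, 20): d=(-10,8) right/bottom  bias=-1
  edge (2, 20)→(4, 2): d=(2,-18) top-left  bias=+0
    (2,2)@(5, 5): e=[14,126,24] → #
    (3,2)@(7, 5): e=[-6,110,60] → ·
    (2,3)@(5, 7): e=[30,106,28] → #
    (3,3)@(7, 7): e=[10,90,64] → #
    (4,3)@(9, 7): e=[-10,74,100] → ·
    (2,4)@(5, 9): e=[46,86,32] → #
    (4,4)@(9, 9): e=[6,54,104] → #
    (5,4)@(11, 9): e=[-14,38,140] → ·
    (1,5)@(3, 11): e=[82,82,0] → #  [on edge]
    (5,5)@(11, 11): e=[2,18,144] → #
    (6,5)@(13, 11): e=[-18,2,180] → ·
    (1,6)@(3, 13): e=[98,62,4] → #
  covered (21 px):
    · · · · · · · · · · ·
    · · · · · · · · · · ·
    · · # · · · · · · · ·
    · · # # · · · · · · ·
    · · # # # · · · · · ·
    · # # # # # · · · · ·
    · # # # # · · · · · ·
    · # # # · · · · · · ·
    · # # · · · · · · · ·
    · # · · · · · · · · ·
    · · · · · · · · · · ·
    · · · · · · · · · · ·

Result: [28,18,6]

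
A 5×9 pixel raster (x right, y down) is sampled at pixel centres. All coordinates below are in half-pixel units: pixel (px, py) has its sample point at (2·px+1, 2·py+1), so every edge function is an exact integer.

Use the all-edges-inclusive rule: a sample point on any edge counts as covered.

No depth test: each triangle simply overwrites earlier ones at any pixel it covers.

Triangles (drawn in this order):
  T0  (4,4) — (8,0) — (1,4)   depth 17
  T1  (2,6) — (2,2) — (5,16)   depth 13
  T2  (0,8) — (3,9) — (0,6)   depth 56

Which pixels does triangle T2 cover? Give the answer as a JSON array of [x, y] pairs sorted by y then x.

T0:
  2·area = 12  (B↔C swapped to make it positive)
  edge (4, 4)→(1, 4): d=(-3,0) inclusive
  edge (1, 4)→(8, 0): d=(7,-4) inclusive
  edge (8, 0)→(4, 4): d=(-4,4) inclusive
    (3,0)@(7, 1): e=[9,3,0] → X  [on edge]
    (4,0)@(9, 1): e=[9,11,-8] → .
    (1,1)@(3, 3): e=[3,1,8] → X
    (2,1)@(5, 3): e=[3,9,0] → X  [on edge]
    (3,1)@(7, 3): e=[3,17,-8] → .
    (1,2)@(3, 5): e=[-3,15,0] → .  [on edge]
    (2,2)@(5, 5): e=[-3,23,-8] → .
    (0,3)@(1, 7): e=[-9,21,0] → .  [on edge]
  covered (3 px):
    . . . X .
    . X X . .
    . . . . .
    . . . . .
    . . . . .
    . . . . .
    . . . . .
    . . . . .
    . . . . .
T1:
  2·area = 12
  edge (2, 6)→(2, 2): d=(0,-4) inclusive
  edge (2, 2)→(5, 16): d=(3,14) inclusive
  edge (5, 16)→(2, 6): d=(-3,-10) inclusive
    (1,3)@(3, 7): e=[4,1,7] → X
    (2,3)@(5, 7): e=[12,-27,27] → .
    (1,4)@(3, 9): e=[4,7,1] → X
    (2,4)@(5, 9): e=[12,-21,21] → .
    (1,5)@(3, 11): e=[4,13,-5] → .
  covered (2 px):
    . . . . .
    . . . . .
    . . . . .
    . X . . .
    . X . . .
    . . . . .
    . . . . .
    . . . . .
    . . . . .
T2:
  2·area = 6  (B↔C swapped to make it positive)
  edge (0, 8)→(0, 6): d=(0,-2) inclusive
  edge (0, 6)→(3, 9): d=(3,3) inclusive
  edge (3, 9)→(0, 8): d=(-3,-1) inclusive
    (0,3)@(1, 7): e=[2,0,4] → X  [on edge]
    (1,3)@(3, 7): e=[6,-6,6] → .
    (0,4)@(1, 9): e=[2,6,-2] → .
    (1,4)@(3, 9): e=[6,0,0] → X  [on edge]
    (2,4)@(5, 9): e=[10,-6,2] → .
    (1,5)@(3, 11): e=[6,6,-6] → .
    (2,5)@(5, 11): e=[10,0,-4] → .  [on edge]
    (4,5)@(9, 11): e=[18,-12,0] → .  [on edge]
    (3,6)@(7, 13): e=[14,0,-8] → .  [on edge]
    (4,7)@(9, 15): e=[18,0,-12] → .  [on edge]
  covered (2 px):
    . . . . .
    . . . . .
    . . . . .
    X . . . .
    . X . . .
    . . . . .
    . . . . .
    . . . . .
    . . . . .

Final: [[0,3],[1,4]]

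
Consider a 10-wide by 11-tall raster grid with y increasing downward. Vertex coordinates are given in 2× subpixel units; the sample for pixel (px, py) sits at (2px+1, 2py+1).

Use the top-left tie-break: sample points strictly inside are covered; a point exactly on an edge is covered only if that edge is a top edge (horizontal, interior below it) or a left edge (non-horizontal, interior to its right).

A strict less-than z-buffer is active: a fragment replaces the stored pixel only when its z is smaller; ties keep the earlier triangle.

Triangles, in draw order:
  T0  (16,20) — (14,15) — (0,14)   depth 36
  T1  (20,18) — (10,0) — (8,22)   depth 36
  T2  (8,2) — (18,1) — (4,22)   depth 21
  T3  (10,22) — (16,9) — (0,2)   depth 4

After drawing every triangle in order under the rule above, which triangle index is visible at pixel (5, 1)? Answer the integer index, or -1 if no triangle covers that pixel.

T0:
  2·area = 68  (B↔C swapped to make it positive)
  edge (16, 20)→(0, 14): d=(-16,-6) top-left  bias=+0
  edge (0, 14)→(14, 15): d=(14,1) right/bottom  bias=-1
  edge (14, 15)→(16, 20): d=(2,5) right/bottom  bias=-1
    (1,7)@(3, 15): e=[2,11,55] → █
    (2,7)@(5, 15): e=[14,9,45] → █
    (3,7)@(7, 15): e=[26,7,35] → █
    (4,7)@(9, 15): e=[38,5,25] → █
    (5,7)@(11, 15): e=[50,3,15] → █
    (6,7)@(13, 15): e=[62,1,5] → █
    (7,7)@(15, 15): e=[74,-1,-5] → ·
    (1,8)@(3, 17): e=[-30,39,59] → ·
    (2,8)@(5, 17): e=[-18,37,49] → ·
    (3,8)@(7, 17): e=[-6,35,39] → ·
    (4,8)@(9, 17): e=[6,33,29] → █
    (7,8)@(15, 17): e=[42,27,-1] → ·
  covered (10 px):
    · · · · · · · · · ·
    · · · · · · · · · ·
    · · · · · · · · · ·
    · · · · · · · · · ·
    · · · · · · · · · ·
    · · · · · · · · · ·
    · · · · · · · · · ·
    · █ █ █ █ █ █ · · ·
    · · · · █ █ █ · · ·
    · · · · · · · █ · ·
    · · · · · · · · · ·
T1:
  2·area = 256  (B↔C swapped to make it positive)
  edge (20, 18)→(8, 22): d=(-12,4) right/bottom  bias=-1
  edge (8, 22)→(10, 0): d=(2,-22) top-left  bias=+0
  edge (10, 0)→(20, 18): d=(10,18) right/bottom  bias=-1
    (5,1)@(11, 3): e=[216,28,12] → █
    (6,1)@(13, 3): e=[208,72,-24] → ·
    (5,2)@(11, 5): e=[192,32,32] → █
    (6,2)@(13, 5): e=[184,76,-4] → ·
    (5,3)@(11, 7): e=[168,36,52] → █
    (6,3)@(13, 7): e=[160,80,16] → █
    (7,3)@(15, 7): e=[152,124,-20] → ·
    (5,4)@(11, 9): e=[144,40,72] → █
    (7,4)@(15, 9): e=[128,128,0] → ·  [on edge]
    (4,5)@(9, 11): e=[128,0,128] → █  [on edge]
    (7,5)@(15, 11): e=[104,132,20] → █
    (8,5)@(17, 11): e=[96,176,-16] → ·
    (8,9)@(17, 19): e=[0,192,64] → ·  [on edge]
    (5,10)@(11, 21): e=[0,64,192] → ·  [on edge]
  covered (31 px):
    · · · · · · · · · ·
    · · · · · █ · · · ·
    · · · · · █ · · · ·
    · · · · · █ █ · · ·
    · · · · · █ █ · · ·
    · · · · █ █ █ █ · ·
    · · · · █ █ █ █ █ ·
    · · · · █ █ █ █ █ ·
    · · · · █ █ █ █ █ █
    · · · · █ █ █ █ · ·
    · · · · █ · · · · ·
T2:
  2·area = 196
  edge (8, 2)→(18, 1): d=(10,-1) top-left  bias=+0
  edge (18, 1)→(4, 22): d=(-14,21) right/bottom  bias=-1
  edge (4, 22)→(8, 2): d=(4,-20) top-left  bias=+0
    (4,1)@(9, 3): e=[11,161,24] → █
    (5,1)@(11, 3): e=[13,119,64] → █
    (6,1)@(13, 3): e=[15,77,104] → █
    (7,1)@(15, 3): e=[17,35,144] → █
    (8,1)@(17, 3): e=[19,-7,184] → ·
    (4,2)@(9, 5): e=[31,133,32] → █
    (8,2)@(17, 5): e=[39,-35,192] → ·
    (3,3)@(7, 7): e=[49,147,0] → █  [on edge]
    (7,3)@(15, 7): e=[57,-21,160] → ·
    (3,4)@(7, 9): e=[69,119,8] → █
    (6,4)@(13, 9): e=[75,-7,128] → ·
    (3,5)@(7, 11): e=[89,91,16] → █
    (2,8)@(5, 17): e=[147,49,0] → █  [on edge]
  covered (24 px):
    · · · · · · · · · ·
    · · · · █ █ █ █ · ·
    · · · · █ █ █ █ · ·
    · · · █ █ █ █ · · ·
    · · · █ █ █ · · · ·
    · · · █ █ █ · · · ·
    · · · █ █ · · · · ·
    · · · █ · · · · · ·
    · · █ █ · · · · · ·
    · · █ · · · · · · ·
    · · · · · · · · · ·
T3:
  2·area = 250  (B↔C swapped to make it positive)
  edge (10, 22)→(0, 2): d=(-10,-20) top-left  bias=+0
  edge (0, 2)→(16, 9): d=(16,7) right/bottom  bias=-1
  edge (16, 9)→(10, 22): d=(-6,13) right/bottom  bias=-1
    (0,1)@(1, 3): e=[10,9,231] → █
    (1,1)@(3, 3): e=[50,-5,205] → ·
    (0,2)@(1, 5): e=[-10,41,219] → ·
    (1,2)@(3, 5): e=[30,27,193] → █
    (2,2)@(5, 5): e=[70,13,167] → █
    (3,2)@(7, 5): e=[110,-1,141] → ·
    (1,3)@(3, 7): e=[10,59,181] → █
    (3,3)@(7, 7): e=[90,31,129] → █
    (4,3)@(9, 7): e=[130,17,103] → █
    (5,3)@(11, 7): e=[170,3,77] → █
    (6,3)@(13, 7): e=[210,-11,51] → ·
    (1,4)@(3, 9): e=[-10,91,169] → ·
  covered (32 px):
    · · · · · · · · · ·
    █ · · · · · · · · ·
    · █ █ · · · · · · ·
    · █ █ █ █ █ · · · ·
    · · █ █ █ █ █ █ · ·
    · · █ █ █ █ █ █ · ·
    · · · █ █ █ █ · · ·
    · · · █ █ █ █ · · ·
    · · · · █ █ · · · ·
    · · · · █ █ · · · ·
    · · · · · · · · · ·

Z-buffer (winner per pixel, '.' = empty):
  . . . . . . . . . .
  3 . . . 2 2 2 2 . .
  . 3 3 . 2 2 2 2 . .
  . 3 3 3 3 3 2 . . .
  . . 3 3 3 3 3 3 . .
  . . 3 3 3 3 3 3 . .
  . . . 3 3 3 3 1 1 .
  . 0 0 3 3 3 3 1 1 .
  . . 2 2 3 3 0 1 1 1
  . . 2 . 3 3 1 0 . .
  . . . . 1 . . . . .

Result: 2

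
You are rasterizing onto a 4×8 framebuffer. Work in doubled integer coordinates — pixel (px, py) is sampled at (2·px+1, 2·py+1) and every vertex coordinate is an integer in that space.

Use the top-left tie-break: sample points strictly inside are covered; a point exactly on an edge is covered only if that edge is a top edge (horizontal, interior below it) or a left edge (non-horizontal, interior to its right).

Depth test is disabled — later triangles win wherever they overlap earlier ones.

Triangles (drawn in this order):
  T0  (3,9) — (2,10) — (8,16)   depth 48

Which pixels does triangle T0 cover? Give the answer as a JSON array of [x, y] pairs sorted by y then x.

T0:
  2·area = 12  (B↔C swapped to make it positive)
  edge (3, 9)→(8, 16): d=(5,7) right/bottom  bias=-1
  edge (8, 16)→(2, 10): d=(-6,-6) top-left  bias=+0
  edge (2, 10)→(3, 9): d=(1,-1) top-left  bias=+0
    (3,2)@(7, 5): e=[-48,60,0] → ·  [on edge]
    (2,3)@(5, 7): e=[-24,36,0] → ·  [on edge]
    (0,4)@(1, 9): e=[14,0,-2] → ·  [on edge]
    (1,4)@(3, 9): e=[0,12,0] → ·  [on edge]
    (0,5)@(1, 11): e=[24,-12,0] → ·  [on edge]
    (1,5)@(3, 11): e=[10,0,2] → #  [on edge]
    (2,5)@(5, 11): e=[-4,12,4] → ·
    (1,6)@(3, 13): e=[20,-12,4] → ·
    (2,6)@(5, 13): e=[6,0,6] → #  [on edge]
    (3,6)@(7, 13): e=[-8,12,8] → ·
    (2,7)@(5, 15): e=[16,-12,8] → ·
    (3,7)@(7, 15): e=[2,0,10] → #  [on edge]
  covered (3 px):
    · · · ·
    · · · ·
    · · · ·
    · · · ·
    · · · ·
    · # · ·
    · · # ·
    · · · #

Result: [[1,5],[2,6],[3,7]]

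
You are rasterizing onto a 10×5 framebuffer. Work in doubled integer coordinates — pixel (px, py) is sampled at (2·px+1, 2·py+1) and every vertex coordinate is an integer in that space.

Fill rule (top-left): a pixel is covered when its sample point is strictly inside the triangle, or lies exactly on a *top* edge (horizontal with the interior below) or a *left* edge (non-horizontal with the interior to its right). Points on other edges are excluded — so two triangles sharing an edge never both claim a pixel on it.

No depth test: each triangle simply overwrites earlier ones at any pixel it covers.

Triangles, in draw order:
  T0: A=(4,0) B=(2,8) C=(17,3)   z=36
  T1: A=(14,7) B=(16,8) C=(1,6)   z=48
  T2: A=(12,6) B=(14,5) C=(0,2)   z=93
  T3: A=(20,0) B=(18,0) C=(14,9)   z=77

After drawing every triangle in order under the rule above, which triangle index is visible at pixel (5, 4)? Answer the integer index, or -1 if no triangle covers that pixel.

T0:
  2·area = 110  (B↔C swapped to make it positive)
  edge (4, 0)→(17, 3): d=(13,3) right/bottom  bias=-1
  edge (17, 3)→(2, 8): d=(-15,5) right/bottom  bias=-1
  edge (2, 8)→(4, 0): d=(2,-8) top-left  bias=+0
    (2,0)@(5, 1): e=[10,90,10] → █
    (3,0)@(7, 1): e=[4,80,26] → █
    (4,0)@(9, 1): e=[-2,70,42] → ·
    (2,1)@(5, 3): e=[36,60,14] → █
    (4,1)@(9, 3): e=[24,40,46] → █
    (5,1)@(11, 3): e=[18,30,62] → █
    (6,1)@(13, 3): e=[12,20,78] → █
    (7,1)@(15, 3): e=[6,10,94] → █
    (8,1)@(17, 3): e=[0,0,110] → ·  [on edge]
    (1,2)@(3, 5): e=[68,40,2] → █
    (5,2)@(11, 5): e=[44,0,66] → ·  [on edge]
    (6,2)@(13, 5): e=[38,-10,82] → ·
    (2,3)@(5, 7): e=[88,0,22] → ·  [on edge]
  covered (13 px):
    · · █ █ · · · · · ·
    · · █ █ █ █ █ █ · ·
    · █ █ █ █ · · · · ·
    · █ · · · · · · · ·
    · · · · · · · · · ·
T1:
  2·area = 11
  edge (14, 7)→(16, 8): d=(2,1) right/bottom  bias=-1
  edge (16, 8)→(1, 6): d=(-15,-2) top-left  bias=+0
  edge (1, 6)→(14, 7): d=(13,1) right/bottom  bias=-1
    (4,3)@(9, 7): e=[5,1,5] → █
    (5,3)@(11, 7): e=[3,5,3] → █
    (6,3)@(13, 7): e=[1,9,1] → █
    (7,3)@(15, 7): e=[-1,13,-1] → ·
    (4,4)@(9, 9): e=[9,-29,31] → ·
    (5,4)@(11, 9): e=[7,-25,29] → ·
    (6,4)@(13, 9): e=[5,-21,27] → ·
  covered (3 px):
    · · · · · · · · · ·
    · · · · · · · · · ·
    · · · · · · · · · ·
    · · · · █ █ █ · · ·
    · · · · · · · · · ·
T2:
  2·area = 20  (B↔C swapped to make it positive)
  edge (12, 6)→(0, 2): d=(-12,-4) top-left  bias=+0
  edge (0, 2)→(14, 5): d=(14,3) right/bottom  bias=-1
  edge (14, 5)→(12, 6): d=(-2,1) right/bottom  bias=-1
    (1,1)@(3, 3): e=[0,5,15] → █  [on edge]
    (2,1)@(5, 3): e=[8,-1,13] → ·
    (1,2)@(3, 5): e=[-24,33,11] → ·
    (4,2)@(9, 5): e=[0,15,5] → █  [on edge]
    (5,2)@(11, 5): e=[8,9,3] → █
    (6,2)@(13, 5): e=[16,3,1] → █
    (7,2)@(15, 5): e=[24,-3,-1] → ·
    (4,3)@(9, 7): e=[-24,43,1] → ·
    (5,3)@(11, 7): e=[-16,37,-1] → ·
    (6,3)@(13, 7): e=[-8,31,-3] → ·
    (7,3)@(15, 7): e=[0,25,-5] → ·  [on edge]
  covered (4 px):
    · · · · · · · · · ·
    · █ · · · · · · · ·
    · · · · █ █ █ · · ·
    · · · · · · · · · ·
    · · · · · · · · · ·
T3:
  2·area = 18  (B↔C swapped to make it positive)
  edge (20, 0)→(14, 9): d=(-6,9) right/bottom  bias=-1
  edge (14, 9)→(18, 0): d=(4,-9) top-left  bias=+0
  edge (18, 0)→(20, 0): d=(2,0) top-left  bias=+0
    (9,0)@(19, 1): e=[3,13,2] → █
    (8,1)@(17, 3): e=[9,3,6] → █
    (9,1)@(19, 3): e=[-9,21,6] → ·
    (8,2)@(17, 5): e=[-3,11,10] → ·
    (7,3)@(15, 7): e=[3,1,14] → █
    (8,3)@(17, 7): e=[-15,19,14] → ·
    (7,4)@(15, 9): e=[-9,9,18] → ·
  covered (3 px):
    · · · · · · · · · █
    · · · · · · · · █ ·
    · · · · · · · · · ·
    · · · · · · · █ · ·
    · · · · · · · · · ·

Z-buffer (winner per pixel, '.' = empty):
  . . 0 0 . . . . . 3
  . 2 0 0 0 0 0 0 3 .
  . 0 0 0 2 2 2 . . .
  . 0 . . 1 1 1 3 . .
  . . . . . . . . . .

Final: -1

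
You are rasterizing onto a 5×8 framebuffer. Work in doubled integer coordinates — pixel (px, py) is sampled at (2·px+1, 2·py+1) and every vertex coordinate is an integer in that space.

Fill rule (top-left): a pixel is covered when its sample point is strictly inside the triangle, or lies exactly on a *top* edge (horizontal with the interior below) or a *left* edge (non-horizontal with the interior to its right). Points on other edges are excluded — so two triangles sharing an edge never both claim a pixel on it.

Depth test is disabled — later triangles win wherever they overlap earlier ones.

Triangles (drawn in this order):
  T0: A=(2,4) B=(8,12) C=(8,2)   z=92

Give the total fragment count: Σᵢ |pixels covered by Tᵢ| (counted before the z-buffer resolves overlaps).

T0:
  2·area = 60  (B↔C swapped to make it positive)
  edge (2, 4)→(8, 2): d=(6,-2) top-left  bias=+0
  edge (8, 2)→(8, 12): d=(0,10) right/bottom  bias=-1
  edge (8, 12)→(2, 4): d=(-6,-8) top-left  bias=+0
    (2,1)@(5, 3): e=[0,30,30] → X  [on edge]
    (3,1)@(7, 3): e=[4,10,46] → X
    (4,1)@(9, 3): e=[8,-10,62] → .
    (1,2)@(3, 5): e=[8,50,2] → X
    (4,2)@(9, 5): e=[20,-10,50] → .
    (1,3)@(3, 7): e=[20,50,-10] → .
    (2,3)@(5, 7): e=[24,30,6] → X
    (4,3)@(9, 7): e=[32,-10,38] → .
    (2,4)@(5, 9): e=[36,30,-6] → .
    (3,4)@(7, 9): e=[40,10,10] → X
    (4,4)@(9, 9): e=[44,-10,26] → .
    (3,5)@(7, 11): e=[52,10,-2] → .
  covered (8 px):
    . . . . .
    . . X X .
    . X X X .
    . . X X .
    . . . X .
    . . . . .
    . . . . .
    . . . . .

Result: 8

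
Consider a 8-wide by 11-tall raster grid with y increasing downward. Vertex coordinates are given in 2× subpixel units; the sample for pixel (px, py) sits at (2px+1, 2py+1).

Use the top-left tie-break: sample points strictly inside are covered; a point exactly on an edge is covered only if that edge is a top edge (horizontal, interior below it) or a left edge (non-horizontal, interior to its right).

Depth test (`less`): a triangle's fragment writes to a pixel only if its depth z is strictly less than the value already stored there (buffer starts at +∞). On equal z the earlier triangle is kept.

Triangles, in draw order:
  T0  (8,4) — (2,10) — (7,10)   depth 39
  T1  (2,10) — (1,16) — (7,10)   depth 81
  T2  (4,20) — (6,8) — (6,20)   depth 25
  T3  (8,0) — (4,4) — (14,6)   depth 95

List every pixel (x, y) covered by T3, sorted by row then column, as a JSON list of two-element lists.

T0:
  2·area = 30  (B↔C swapped to make it positive)
  edge (8, 4)→(7, 10): d=(-1,6) right/bottom  bias=-1
  edge (7, 10)→(2, 10): d=(-5,0) right/bottom  bias=-1
  edge (2, 10)→(8, 4): d=(6,-6) top-left  bias=+0
    (5,0)@(11, 1): e=[-15,45,0] → ·  [on edge]
    (4,1)@(9, 3): e=[-5,35,0] → ·  [on edge]
    (3,2)@(7, 5): e=[5,25,0] → █  [on edge]
    (4,2)@(9, 5): e=[-7,25,12] → ·
    (2,3)@(5, 7): e=[15,15,0] → █  [on edge]
    (4,3)@(9, 7): e=[-9,15,24] → ·
    (1,4)@(3, 9): e=[25,5,0] → █  [on edge]
    (4,4)@(9, 9): e=[-11,5,36] → ·
    (0,5)@(1, 11): e=[35,-5,0] → ·  [on edge]
    (1,5)@(3, 11): e=[23,-5,12] → ·
    (2,5)@(5, 11): e=[11,-5,24] → ·
    (3,5)@(7, 11): e=[-1,-5,36] → ·
  covered (6 px):
    · · · · · · · ·
    · · · · · · · ·
    · · · █ · · · ·
    · · █ █ · · · ·
    · █ █ █ · · · ·
    · · · · · · · ·
    · · · · · · · ·
    · · · · · · · ·
    · · · · · · · ·
    · · · · · · · ·
    · · · · · · · ·
T1:
  2·area = 30  (B↔C swapped to make it positive)
  edge (2, 10)→(7, 10): d=(5,0) top-left  bias=+0
  edge (7, 10)→(1, 16): d=(-6,6) right/bottom  bias=-1
  edge (1, 16)→(2, 10): d=(1,-6) top-left  bias=+0
    (1,5)@(3, 11): e=[5,18,7] → █
    (2,5)@(5, 11): e=[5,6,19] → █
    (3,5)@(7, 11): e=[5,-6,31] → ·
    (1,6)@(3, 13): e=[15,6,9] → █
    (2,6)@(5, 13): e=[15,-6,21] → ·
    (1,7)@(3, 15): e=[25,-6,11] → ·
  covered (3 px):
    · · · · · · · ·
    · · · · · · · ·
    · · · · · · · ·
    · · · · · · · ·
    · · · · · · · ·
    · █ █ · · · · ·
    · █ · · · · · ·
    · · · · · · · ·
    · · · · · · · ·
    · · · · · · · ·
    · · · · · · · ·
T2:
  2·area = 24
  edge (4, 20)→(6, 8): d=(2,-12) top-left  bias=+0
  edge (6, 8)→(6, 20): d=(0,12) right/bottom  bias=-1
  edge (6, 20)→(4, 20): d=(-2,0) right/bottom  bias=-1
    (2,7)@(5, 15): e=[2,12,10] → █
    (3,7)@(7, 15): e=[26,-12,10] → ·
    (2,8)@(5, 17): e=[6,12,6] → █
    (3,8)@(7, 17): e=[30,-12,6] → ·
    (2,9)@(5, 19): e=[10,12,2] → █
    (3,9)@(7, 19): e=[34,-12,2] → ·
    (2,10)@(5, 21): e=[14,12,-2] → ·
  covered (3 px):
    · · · · · · · ·
    · · · · · · · ·
    · · · · · · · ·
    · · · · · · · ·
    · · · · · · · ·
    · · · · · · · ·
    · · · · · · · ·
    · · █ · · · · ·
    · · █ · · · · ·
    · · █ · · · · ·
    · · · · · · · ·
T3:
  2·area = 48  (B↔C swapped to make it positive)
  edge (8, 0)→(14, 6): d=(6,6) right/bottom  bias=-1
  edge (14, 6)→(4, 4): d=(-10,-2) top-left  bias=+0
  edge (4, 4)→(8, 0): d=(4,-4) top-left  bias=+0
    (3,0)@(7, 1): e=[12,36,0] → █  [on edge]
    (4,0)@(9, 1): e=[0,40,8] → ·  [on edge]
    (2,1)@(5, 3): e=[36,12,0] → █  [on edge]
    (4,1)@(9, 3): e=[12,20,16] → █
    (5,1)@(11, 3): e=[0,24,24] → ·  [on edge]
    (1,2)@(3, 5): e=[60,-12,0] → ·  [on edge]
    (2,2)@(5, 5): e=[48,-8,8] → ·
    (3,2)@(7, 5): e=[36,-4,16] → ·
    (4,2)@(9, 5): e=[24,0,24] → █  [on edge]
    (5,2)@(11, 5): e=[12,4,32] → █
    (6,2)@(13, 5): e=[0,8,40] → ·  [on edge]
    (0,3)@(1, 7): e=[84,-36,0] → ·  [on edge]
    (7,3)@(15, 7): e=[0,-8,56] → ·  [on edge]
  covered (6 px):
    · · · █ · · · ·
    · · █ █ █ · · ·
    · · · · █ █ · ·
    · · · · · · · ·
    · · · · · · · ·
    · · · · · · · ·
    · · · · · · · ·
    · · · · · · · ·
    · · · · · · · ·
    · · · · · · · ·
    · · · · · · · ·

Answer: [[3,0],[2,1],[3,1],[4,1],[4,2],[5,2]]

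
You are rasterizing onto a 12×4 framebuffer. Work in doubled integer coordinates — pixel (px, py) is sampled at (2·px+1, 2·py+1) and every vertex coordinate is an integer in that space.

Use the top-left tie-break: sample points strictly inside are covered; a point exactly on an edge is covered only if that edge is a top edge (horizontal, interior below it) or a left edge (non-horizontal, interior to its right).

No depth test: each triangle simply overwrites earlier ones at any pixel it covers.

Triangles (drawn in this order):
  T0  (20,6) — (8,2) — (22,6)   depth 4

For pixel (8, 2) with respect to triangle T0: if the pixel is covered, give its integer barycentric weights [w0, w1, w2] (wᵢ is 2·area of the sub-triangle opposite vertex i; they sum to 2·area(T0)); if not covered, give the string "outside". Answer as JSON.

T0:
  2·area = 8
  edge (20, 6)→(8, 2): d=(-12,-4) top-left  bias=+0
  edge (8, 2)→(22, 6): d=(14,4) right/bottom  bias=-1
  edge (22, 6)→(20, 6): d=(-2,0) right/bottom  bias=-1
    (2,0)@(5, 1): e=[0,-2,10] → ·  [on edge]
    (5,1)@(11, 3): e=[0,2,6] → █  [on edge]
    (6,1)@(13, 3): e=[8,-6,6] → ·
    (5,2)@(11, 5): e=[-24,30,2] → ·
    (8,2)@(17, 5): e=[0,6,2] → █  [on edge]
    (9,2)@(19, 5): e=[8,-2,2] → ·
    (8,3)@(17, 7): e=[-24,34,-2] → ·
    (11,3)@(23, 7): e=[0,10,-2] → ·  [on edge]
  covered (2 px):
    · · · · · · · · · · · ·
    · · · · · █ · · · · · ·
    · · · · · · · · █ · · ·
    · · · · · · · · · · · ·

Final: [6,2,0]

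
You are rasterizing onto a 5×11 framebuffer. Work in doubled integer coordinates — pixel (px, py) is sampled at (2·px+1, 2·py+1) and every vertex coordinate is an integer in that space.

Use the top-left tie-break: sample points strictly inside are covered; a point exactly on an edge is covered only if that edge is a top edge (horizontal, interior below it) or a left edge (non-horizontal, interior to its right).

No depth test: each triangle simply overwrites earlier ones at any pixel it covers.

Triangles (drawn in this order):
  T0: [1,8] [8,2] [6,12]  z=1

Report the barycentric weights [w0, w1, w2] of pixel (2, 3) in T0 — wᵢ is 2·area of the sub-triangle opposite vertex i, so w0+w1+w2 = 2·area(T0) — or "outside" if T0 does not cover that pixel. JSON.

T0:
  2·area = 58
  edge (1, 8)→(8, 2): d=(7,-6) top-left  bias=+0
  edge (8, 2)→(6, 12): d=(-2,10) right/bottom  bias=-1
  edge (6, 12)→(1, 8): d=(-5,-4) top-left  bias=+0
    (3,1)@(7, 3): e=[1,8,49] → X
    (4,1)@(9, 3): e=[13,-12,57] → .
    (2,2)@(5, 5): e=[3,24,31] → X
    (4,2)@(9, 5): e=[27,-16,47] → .
    (1,3)@(3, 7): e=[5,40,13] → X
    (3,3)@(7, 7): e=[29,0,29] → .  [on edge]
    (1,4)@(3, 9): e=[19,36,3] → X
    (3,4)@(7, 9): e=[43,-4,19] → .
    (1,5)@(3, 11): e=[33,32,-7] → .
    (2,5)@(5, 11): e=[45,12,1] → X
    (3,5)@(7, 11): e=[57,-8,9] → .
    (2,6)@(5, 13): e=[59,8,-9] → .
    (2,8)@(5, 17): e=[87,0,-29] → .  [on edge]
  covered (8 px):
    . . . . .
    . . . X .
    . . X X .
    . X X . .
    . X X . .
    . . X . .
    . . . . .
    . . . . .
    . . . . .
    . . . . .
    . . . . .

Answer: [20,21,17]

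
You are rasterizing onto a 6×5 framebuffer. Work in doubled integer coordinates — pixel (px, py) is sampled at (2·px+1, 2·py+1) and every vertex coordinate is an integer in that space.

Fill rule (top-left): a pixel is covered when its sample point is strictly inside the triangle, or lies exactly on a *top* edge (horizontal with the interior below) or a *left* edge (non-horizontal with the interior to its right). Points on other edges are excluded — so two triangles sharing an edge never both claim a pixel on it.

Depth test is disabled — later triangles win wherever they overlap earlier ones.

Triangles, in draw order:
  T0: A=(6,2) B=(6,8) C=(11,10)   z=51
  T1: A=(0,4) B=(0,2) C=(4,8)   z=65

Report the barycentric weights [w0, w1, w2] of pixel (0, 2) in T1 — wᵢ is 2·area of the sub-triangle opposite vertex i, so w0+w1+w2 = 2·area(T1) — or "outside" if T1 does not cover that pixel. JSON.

T0:
  2·area = 30  (B↔C swapped to make it positive)
  edge (6, 2)→(11, 10): d=(5,8) right/bottom  bias=-1
  edge (11, 10)→(6, 8): d=(-5,-2) top-left  bias=+0
  edge (6, 8)→(6, 2): d=(0,-6) top-left  bias=+0
    (3,2)@(7, 5): e=[7,17,6] → █
    (4,2)@(9, 5): e=[-9,21,18] → ·
    (3,3)@(7, 7): e=[17,7,6] → █
    (4,3)@(9, 7): e=[1,11,18] → █
    (5,3)@(11, 7): e=[-15,15,30] → ·
    (3,4)@(7, 9): e=[27,-3,6] → ·
    (4,4)@(9, 9): e=[11,1,18] → █
    (5,4)@(11, 9): e=[-5,5,30] → ·
  covered (4 px):
    · · · · · ·
    · · · · · ·
    · · · █ · ·
    · · · █ █ ·
    · · · · █ ·
T1:
  2·area = 8
  edge (0, 4)→(0, 2): d=(0,-2) top-left  bias=+0
  edge (0, 2)→(4, 8): d=(4,6) right/bottom  bias=-1
  edge (4, 8)→(0, 4): d=(-4,-4) top-left  bias=+0
    (0,2)@(1, 5): e=[2,6,0] → █  [on edge]
    (1,2)@(3, 5): e=[6,-6,8] → ·
    (0,3)@(1, 7): e=[2,14,-8] → ·
    (1,3)@(3, 7): e=[6,2,0] → █  [on edge]
    (2,3)@(5, 7): e=[10,-10,8] → ·
    (1,4)@(3, 9): e=[6,10,-8] → ·
    (2,4)@(5, 9): e=[10,-2,0] → ·  [on edge]
  covered (2 px):
    · · · · · ·
    · · · · · ·
    █ · · · · ·
    · █ · · · ·
    · · · · · ·

Answer: [6,0,2]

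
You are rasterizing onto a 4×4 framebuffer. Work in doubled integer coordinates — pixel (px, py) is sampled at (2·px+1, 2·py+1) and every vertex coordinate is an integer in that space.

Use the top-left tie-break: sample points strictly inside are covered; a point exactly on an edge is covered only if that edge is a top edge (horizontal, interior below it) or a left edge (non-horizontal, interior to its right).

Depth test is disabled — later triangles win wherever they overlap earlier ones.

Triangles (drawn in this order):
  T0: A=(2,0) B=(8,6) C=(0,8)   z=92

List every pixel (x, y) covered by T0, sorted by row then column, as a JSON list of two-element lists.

T0:
  2·area = 60
  edge (2, 0)→(8, 6): d=(6,6) right/bottom  bias=-1
  edge (8, 6)→(0, 8): d=(-8,2) right/bottom  bias=-1
  edge (0, 8)→(2, 0): d=(2,-8) top-left  bias=+0
    (1,0)@(3, 1): e=[0,50,10] → ·  [on edge]
    (1,1)@(3, 3): e=[12,34,14] → █
    (2,1)@(5, 3): e=[0,30,30] → ·  [on edge]
    (0,2)@(1, 5): e=[36,22,2] → █
    (2,2)@(5, 5): e=[12,14,34] → █
    (3,2)@(7, 5): e=[0,10,50] → ·  [on edge]
    (0,3)@(1, 7): e=[48,6,6] → █
    (2,3)@(5, 7): e=[24,-2,38] → ·
  covered (6 px):
    · · · ·
    · █ · ·
    █ █ █ ·
    █ █ · ·

Result: [[1,1],[0,2],[1,2],[2,2],[0,3],[1,3]]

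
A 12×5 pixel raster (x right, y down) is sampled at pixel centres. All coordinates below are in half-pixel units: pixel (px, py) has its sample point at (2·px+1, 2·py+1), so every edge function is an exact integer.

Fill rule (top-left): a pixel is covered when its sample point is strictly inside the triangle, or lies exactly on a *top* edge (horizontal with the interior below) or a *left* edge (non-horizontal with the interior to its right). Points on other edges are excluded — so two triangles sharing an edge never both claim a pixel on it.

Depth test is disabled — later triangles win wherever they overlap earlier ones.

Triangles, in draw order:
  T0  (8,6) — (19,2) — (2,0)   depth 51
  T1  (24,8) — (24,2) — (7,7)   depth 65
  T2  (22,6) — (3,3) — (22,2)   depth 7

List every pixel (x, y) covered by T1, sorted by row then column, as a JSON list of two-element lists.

T0:
  2·area = 90  (B↔C swapped to make it positive)
  edge (8, 6)→(2, 0): d=(-6,-6) top-left  bias=+0
  edge (2, 0)→(19, 2): d=(17,2) right/bottom  bias=-1
  edge (19, 2)→(8, 6): d=(-11,4) right/bottom  bias=-1
    (1,0)@(3, 1): e=[0,15,75] → █  [on edge]
    (2,0)@(5, 1): e=[12,11,67] → █
    (3,0)@(7, 1): e=[24,7,59] → █
    (4,0)@(9, 1): e=[36,3,51] → █
    (5,0)@(11, 1): e=[48,-1,43] → ·
    (1,1)@(3, 3): e=[-12,49,53] → ·
    (2,1)@(5, 3): e=[0,45,45] → █  [on edge]
    (5,1)@(11, 3): e=[36,33,21] → █
    (6,1)@(13, 3): e=[48,29,13] → █
    (7,1)@(15, 3): e=[60,25,5] → █
    (8,1)@(17, 3): e=[72,21,-3] → ·
    (2,2)@(5, 5): e=[-12,79,23] → ·
    (3,2)@(7, 5): e=[0,75,15] → █  [on edge]
    (4,3)@(9, 7): e=[0,105,-15] → ·  [on edge]
    (5,4)@(11, 9): e=[0,135,-45] → ·  [on edge]
  covered (12 px):
    · █ █ █ █ · · · · · · ·
    · · █ █ █ █ █ █ · · · ·
    · · · █ █ · · · · · · ·
    · · · · · · · · · · · ·
    · · · · · · · · · · · ·
T1:
  2·area = 102  (B↔C swapped to make it positive)
  edge (24, 8)→(7, 7): d=(-17,-1) top-left  bias=+0
  edge (7, 7)→(24, 2): d=(17,-5) top-left  bias=+0
  edge (24, 2)→(24, 8): d=(0,6) right/bottom  bias=-1
    (10,1)@(21, 3): e=[82,2,18] → █
    (11,1)@(23, 3): e=[84,12,6] → █
    (7,2)@(15, 5): e=[42,6,54] → █
    (8,2)@(17, 5): e=[44,16,42] → █
    (9,2)@(19, 5): e=[46,26,30] → █
    (3,3)@(7, 7): e=[0,0,102] → █  [on edge]
    (4,3)@(9, 7): e=[2,10,90] → █
    (5,3)@(11, 7): e=[4,20,78] → █
    (6,3)@(13, 7): e=[6,30,66] → █
    (3,4)@(7, 9): e=[-34,34,102] → ·
    (4,4)@(9, 9): e=[-32,44,90] → ·
    (5,4)@(11, 9): e=[-30,54,78] → ·
  covered (16 px):
    · · · · · · · · · · · ·
    · · · · · · · · · · █ █
    · · · · · · · █ █ █ █ █
    · · · █ █ █ █ █ █ █ █ █
    · · · · · · · · · · · ·
T2:
  2·area = 76
  edge (22, 6)→(3, 3): d=(-19,-3) top-left  bias=+0
  edge (3, 3)→(22, 2): d=(19,-1) top-left  bias=+0
  edge (22, 2)→(22, 6): d=(0,4) right/bottom  bias=-1
    (1,1)@(3, 3): e=[0,0,76] → █  [on edge]
    (2,1)@(5, 3): e=[6,2,68] → █
    (3,1)@(7, 3): e=[12,4,60] → █
    (4,1)@(9, 3): e=[18,6,52] → █
    (5,1)@(11, 3): e=[24,8,44] → █
    (6,1)@(13, 3): e=[30,10,36] → █
    (7,1)@(15, 3): e=[36,12,28] → █
    (8,1)@(17, 3): e=[42,14,20] → █
    (9,1)@(19, 3): e=[48,16,12] → █
    (10,1)@(21, 3): e=[54,18,4] → █
    (11,1)@(23, 3): e=[60,20,-4] → ·
    (1,2)@(3, 5): e=[-38,38,76] → ·
  covered (13 px):
    · · · · · · · · · · · ·
    · █ █ █ █ █ █ █ █ █ █ ·
    · · · · · · · · █ █ █ ·
    · · · · · · · · · · · ·
    · · · · · · · · · · · ·

Answer: [[10,1],[11,1],[7,2],[8,2],[9,2],[10,2],[11,2],[3,3],[4,3],[5,3],[6,3],[7,3],[8,3],[9,3],[10,3],[11,3]]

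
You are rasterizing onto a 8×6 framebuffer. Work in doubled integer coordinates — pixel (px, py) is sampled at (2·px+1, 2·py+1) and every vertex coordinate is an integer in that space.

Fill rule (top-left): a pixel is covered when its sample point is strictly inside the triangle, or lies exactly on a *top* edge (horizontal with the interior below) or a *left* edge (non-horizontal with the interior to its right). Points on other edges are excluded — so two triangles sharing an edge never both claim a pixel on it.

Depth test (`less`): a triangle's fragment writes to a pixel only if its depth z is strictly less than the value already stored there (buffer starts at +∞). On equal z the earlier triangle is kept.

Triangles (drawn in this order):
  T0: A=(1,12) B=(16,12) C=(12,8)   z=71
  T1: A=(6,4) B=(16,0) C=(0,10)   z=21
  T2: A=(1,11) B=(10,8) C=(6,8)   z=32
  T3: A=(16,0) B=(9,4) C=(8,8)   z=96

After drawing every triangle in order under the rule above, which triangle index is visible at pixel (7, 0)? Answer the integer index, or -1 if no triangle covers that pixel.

T0:
  2·area = 60  (B↔C swapped to make it positive)
  edge (1, 12)→(12, 8): d=(11,-4) top-left  bias=+0
  edge (12, 8)→(16, 12): d=(4,4) right/bottom  bias=-1
  edge (16, 12)→(1, 12): d=(-15,0) right/bottom  bias=-1
    (2,0)@(5, 1): e=[-105,0,165] → ·  [on edge]
    (3,1)@(7, 3): e=[-75,0,135] → ·  [on edge]
    (4,2)@(9, 5): e=[-45,0,105] → ·  [on edge]
    (5,3)@(11, 7): e=[-15,0,75] → ·  [on edge]
    (5,4)@(11, 9): e=[7,8,45] → #
    (6,4)@(13, 9): e=[15,0,45] → ·  [on edge]
    (2,5)@(5, 11): e=[5,40,15] → #
    (3,5)@(7, 11): e=[13,32,15] → #
    (4,5)@(9, 11): e=[21,24,15] → #
    (6,5)@(13, 11): e=[37,8,15] → #
    (7,5)@(15, 11): e=[45,0,15] → ·  [on edge]
  covered (6 px):
    · · · · · · · ·
    · · · · · · · ·
    · · · · · · · ·
    · · · · · · · ·
    · · · · · # · ·
    · · # # # # # ·
T1:
  2·area = 36
  edge (6, 4)→(16, 0): d=(10,-4) top-left  bias=+0
  edge (16, 0)→(0, 10): d=(-16,10) right/bottom  bias=-1
  edge (0, 10)→(6, 4): d=(6,-6) top-left  bias=+0
    (4,0)@(9, 1): e=[-18,54,0] → ·  [on edge]
    (3,1)@(7, 3): e=[-6,42,0] → ·  [on edge]
    (4,1)@(9, 3): e=[2,22,12] → #
    (5,1)@(11, 3): e=[10,2,24] → #
    (6,1)@(13, 3): e=[18,-18,36] → ·
    (2,2)@(5, 5): e=[6,30,0] → #  [on edge]
    (3,2)@(7, 5): e=[14,10,12] → #
    (4,2)@(9, 5): e=[22,-10,24] → ·
    (5,2)@(11, 5): e=[30,-30,36] → ·
    (1,3)@(3, 7): e=[18,18,0] → #  [on edge]
    (2,3)@(5, 7): e=[26,-2,12] → ·
    (3,3)@(7, 7): e=[34,-22,24] → ·
    (0,4)@(1, 9): e=[30,6,0] → #  [on edge]
  covered (6 px):
    · · · · · · · ·
    · · · · # # · ·
    · · # # · · · ·
    · # · · · · · ·
    # · · · · · · ·
    · · · · · · · ·
T2:
  2·area = 12  (B↔C swapped to make it positive)
  edge (1, 11)→(6, 8): d=(5,-3) top-left  bias=+0
  edge (6, 8)→(10, 8): d=(4,0) top-left  bias=+0
  edge (10, 8)→(1, 11): d=(-9,3) right/bottom  bias=-1
    (5,2)@(11, 5): e=[0,-12,24] → ·  [on edge]
    (6,3)@(13, 7): e=[16,-4,0] → ·  [on edge]
    (2,4)@(5, 9): e=[2,4,6] → #
    (3,4)@(7, 9): e=[8,4,0] → ·  [on edge]
    (0,5)@(1, 11): e=[0,12,0] → ·  [on edge]
    (2,5)@(5, 11): e=[12,12,-12] → ·
  covered (1 px):
    · · · · · · · ·
    · · · · · · · ·
    · · · · · · · ·
    · · · · · · · ·
    · · # · · · · ·
    · · · · · · · ·
T3:
  2·area = 24  (B↔C swapped to make it positive)
  edge (16, 0)→(8, 8): d=(-8,8) right/bottom  bias=-1
  edge (8, 8)→(9, 4): d=(1,-4) top-left  bias=+0
  edge (9, 4)→(16, 0): d=(7,-4) top-left  bias=+0
    (7,0)@(15, 1): e=[0,21,3] → ·  [on edge]
    (5,1)@(11, 3): e=[16,7,1] → #
    (6,1)@(13, 3): e=[0,15,9] → ·  [on edge]
    (4,2)@(9, 5): e=[16,1,7] → #
    (5,2)@(11, 5): e=[0,9,15] → ·  [on edge]
    (4,3)@(9, 7): e=[0,3,21] → ·  [on edge]
    (3,4)@(7, 9): e=[0,-3,27] → ·  [on edge]
    (2,5)@(5, 11): e=[0,-9,33] → ·  [on edge]
  covered (2 px):
    · · · · · · · ·
    · · · · · # · ·
    · · · · # · · ·
    · · · · · · · ·
    · · · · · · · ·
    · · · · · · · ·

Z-buffer (winner per pixel, '.' = empty):
  . . . . . . . .
  . . . . 1 1 . .
  . . 1 1 3 . . .
  . 1 . . . . . .
  1 . 2 . . 0 . .
  . . 0 0 0 0 0 .

Final: -1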